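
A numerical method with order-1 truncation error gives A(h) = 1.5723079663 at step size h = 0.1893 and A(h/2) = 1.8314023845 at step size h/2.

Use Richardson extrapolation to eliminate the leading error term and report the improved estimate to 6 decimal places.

2.090497

With r = 1 the leading error scales as h^1, so the weight is 2^1 = 2.
A(h/2) − A(h) = 1.8314023845 − 1.5723079663 = 0.2590944182
Divide by 2^1 − 1 = 1: 0.2590944182/1 = 0.2590944182
R = A(h/2) + (A(h/2) − A(h))/1 = 1.8314023845 + 0.2590944182 = 2.0904968027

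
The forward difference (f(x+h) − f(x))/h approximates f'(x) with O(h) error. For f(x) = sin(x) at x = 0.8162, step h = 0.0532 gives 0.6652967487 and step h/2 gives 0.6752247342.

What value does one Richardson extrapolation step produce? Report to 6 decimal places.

0.685153

Method order is 1; weight 2^1 = 2.
2*0.6752247342 − 0.6652967487 = 0.6851527197
0.6851527197 ÷ 1 = 0.6851527197
Gap between inputs: 9.928e-03; correction applied: +0.0099279855.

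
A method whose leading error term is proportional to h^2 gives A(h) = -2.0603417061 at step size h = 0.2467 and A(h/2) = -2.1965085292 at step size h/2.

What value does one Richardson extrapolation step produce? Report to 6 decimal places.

Leading term ∝ h^2; use weight 4 = 2^2.
2^2·A(h/2) = -8.7860341168; minus A(h) gives -6.7256924107.
Denominator 4 − 1 = 3.
Result: -2.2418974702
Correction |R − A(h/2)| = 4.539e-02; gap |A(h/2) − A(h)| = 1.362e-01.

-2.241897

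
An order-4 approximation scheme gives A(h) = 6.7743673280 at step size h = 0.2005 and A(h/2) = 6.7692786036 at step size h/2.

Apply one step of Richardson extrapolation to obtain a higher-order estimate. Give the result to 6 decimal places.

6.768939

The method has order 4: 2^4 = 16.
16*6.7692786036 = 108.3084576576; 108.3084576576 − 6.7743673280 = 101.5340903296
101.5340903296 ÷ 15 = 6.7689393553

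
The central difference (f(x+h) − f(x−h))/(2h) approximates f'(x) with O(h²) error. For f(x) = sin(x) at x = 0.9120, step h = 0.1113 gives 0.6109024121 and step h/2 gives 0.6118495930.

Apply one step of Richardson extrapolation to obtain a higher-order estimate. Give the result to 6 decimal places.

0.612165

Leading term ∝ h^2; use weight 4 = 2^2.
4×0.6118495930 − 0.6109024121 = 1.8364959599
Divide by 2^2 − 1 = 3.
So the Richardson estimate is 0.6121653200.
Shift from A(h/2): +0.0003157270.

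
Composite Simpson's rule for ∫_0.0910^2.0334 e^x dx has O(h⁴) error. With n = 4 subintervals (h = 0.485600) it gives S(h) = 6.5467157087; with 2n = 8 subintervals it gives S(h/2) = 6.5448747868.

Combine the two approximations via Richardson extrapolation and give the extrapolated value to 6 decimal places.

6.544752

Error is O(h^4); halving h shrinks it by 2^4 = 16.
2^4 × A(h/2) = 104.7179965888; minus A(h) gives 98.1712808801.
R = 98.1712808801/15 = 6.5447520587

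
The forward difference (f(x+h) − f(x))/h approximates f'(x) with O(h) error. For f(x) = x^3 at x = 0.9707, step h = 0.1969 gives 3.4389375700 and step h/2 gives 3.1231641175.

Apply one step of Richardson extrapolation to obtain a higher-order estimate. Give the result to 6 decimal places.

The method has order 1: 2^1 = 2.
2 × 3.1231641175 − 3.4389375700 = 2.8073906650
Divide by 2^1 − 1 = 1.
2.8073906650 ÷ 1 = 2.8073906650
Shift from A(h/2): −0.3157734525.

2.807391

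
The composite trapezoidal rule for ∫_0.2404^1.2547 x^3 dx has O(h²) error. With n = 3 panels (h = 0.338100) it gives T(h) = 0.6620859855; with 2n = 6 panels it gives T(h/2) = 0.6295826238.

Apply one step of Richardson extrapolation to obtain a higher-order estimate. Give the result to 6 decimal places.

r = 2: numerator weight 4, denominator 3.
Top: 4(0.6295826238) − (0.6620859855) = 1.8562445097
1.8562445097 ÷ 3 = 0.6187481699

0.618748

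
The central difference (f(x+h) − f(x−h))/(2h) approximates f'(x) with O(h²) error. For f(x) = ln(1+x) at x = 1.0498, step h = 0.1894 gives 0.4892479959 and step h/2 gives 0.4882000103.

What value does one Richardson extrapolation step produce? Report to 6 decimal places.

With r = 2 the leading error scales as h^2, so the weight is 2^2 = 4.
4 × 0.4882000103 = 1.9528000412; subtract 0.4892479959 → 1.4635520453
1.4635520453 ÷ 3 = 0.4878506818
Correction |R − A(h/2)| = 3.493e-04; gap |A(h/2) − A(h)| = 1.048e-03.

0.487851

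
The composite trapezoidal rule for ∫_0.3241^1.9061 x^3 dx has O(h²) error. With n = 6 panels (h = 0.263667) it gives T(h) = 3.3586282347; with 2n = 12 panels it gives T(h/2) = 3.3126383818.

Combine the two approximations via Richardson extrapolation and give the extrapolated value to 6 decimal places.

3.297308

r = 2: numerator weight 4, denominator 3.
4×3.3126383818 = 13.2505535272; 13.2505535272 − 3.3586282347 = 9.8919252925
9.8919252925 ÷ 3 = 3.2973084308
Shift from A(h/2): −0.0153299510.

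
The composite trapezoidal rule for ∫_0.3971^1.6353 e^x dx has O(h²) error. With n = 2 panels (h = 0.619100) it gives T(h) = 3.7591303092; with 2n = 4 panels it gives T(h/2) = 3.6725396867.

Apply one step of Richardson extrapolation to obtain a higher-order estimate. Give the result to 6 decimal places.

3.643676

Error is O(h^2); halving h shrinks it by 2^2 = 4.
Numerator 4×A(h/2) − A(h) = 4×3.6725396867 − 3.7591303092 = 10.9310284376
Denominator 4 − 1 = 3.
Result: 3.6436761459
Shift from A(h/2): −0.0288635408.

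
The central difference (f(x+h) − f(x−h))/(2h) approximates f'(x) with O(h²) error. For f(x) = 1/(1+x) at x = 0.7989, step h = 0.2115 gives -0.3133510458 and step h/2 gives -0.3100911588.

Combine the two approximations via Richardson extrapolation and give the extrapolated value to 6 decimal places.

The method has order 2: 2^2 = 4.
2^2 × A(h/2) = -1.2403646352; minus A(h) gives -0.9270135894.
Extrapolated: (-0.9270135894) / 3 = -0.3090045298

-0.309005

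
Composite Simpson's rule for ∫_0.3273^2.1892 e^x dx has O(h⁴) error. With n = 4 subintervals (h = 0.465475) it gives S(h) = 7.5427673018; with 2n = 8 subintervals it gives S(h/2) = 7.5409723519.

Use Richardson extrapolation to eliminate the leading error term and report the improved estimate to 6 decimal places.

7.540853

Method order is 4; weight 2^4 = 16.
A(h/2) − A(h) = 7.5409723519 − 7.5427673018 = -0.0017949499
Correction (A(h/2) − A(h))/(16 − 1) = (-0.0017949499)/15 = -0.0001196633
R = 7.5409723519 − 0.0001196633 = 7.5408526886
Shift from A(h/2): −0.0001196633.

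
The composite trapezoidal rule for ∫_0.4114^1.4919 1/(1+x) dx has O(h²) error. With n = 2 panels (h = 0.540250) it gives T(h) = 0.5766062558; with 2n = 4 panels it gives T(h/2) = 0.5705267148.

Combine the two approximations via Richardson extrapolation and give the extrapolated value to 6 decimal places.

0.568500

Order 2 gives 2^r = 4 and 2^r − 1 = 3.
Top: 4(0.5705267148) − (0.5766062558) = 1.7055006034
Denominator 4 − 1 = 3.
(4×0.5705267148 − 0.5766062558)/(4 − 1) = 0.5685002011
Correction |R − A(h/2)| = 2.027e-03; gap |A(h/2) − A(h)| = 6.080e-03.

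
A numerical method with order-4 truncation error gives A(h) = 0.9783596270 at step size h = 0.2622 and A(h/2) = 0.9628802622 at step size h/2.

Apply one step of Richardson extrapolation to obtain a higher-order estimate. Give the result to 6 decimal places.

The method has order 4: 2^4 = 16.
Numerator 16×A(h/2) − A(h) = 16×0.9628802622 − 0.9783596270 = 14.4277245682
Extrapolated: 14.4277245682 / 15 = 0.9618483045

0.961848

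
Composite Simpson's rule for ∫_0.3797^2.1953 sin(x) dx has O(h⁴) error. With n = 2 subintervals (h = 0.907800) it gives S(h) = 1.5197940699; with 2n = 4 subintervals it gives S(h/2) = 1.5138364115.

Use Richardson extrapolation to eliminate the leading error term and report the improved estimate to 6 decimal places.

The method has order 4: 2^4 = 16.
16×1.5138364115 = 24.2213825840; subtract 1.5197940699 → 22.7015885141
Denominator 16 − 1 = 15.
Result: 1.5134392343

1.513439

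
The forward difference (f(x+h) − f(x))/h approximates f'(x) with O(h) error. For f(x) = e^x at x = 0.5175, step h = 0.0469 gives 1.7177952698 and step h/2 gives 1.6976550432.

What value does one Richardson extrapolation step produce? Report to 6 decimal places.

1.677515

With r = 1 the leading error scales as h^1, so the weight is 2^1 = 2.
2 × 1.6976550432 = 3.3953100864; 3.3953100864 − 1.7177952698 = 1.6775148166
R = 1.6775148166/1 = 1.6775148166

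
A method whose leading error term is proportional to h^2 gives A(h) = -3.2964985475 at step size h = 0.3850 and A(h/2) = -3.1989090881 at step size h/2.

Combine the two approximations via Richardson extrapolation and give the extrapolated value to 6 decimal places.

Order 2 gives 2^r = 4 and 2^r − 1 = 3.
2^2*A(h/2) = -12.7956363524; minus A(h) gives -9.4991378049.
Divide by 2^2 − 1 = 3.
Extrapolated: (-9.4991378049) / 3 = -3.1663792683
Shift from A(h/2): +0.0325298198.

-3.166379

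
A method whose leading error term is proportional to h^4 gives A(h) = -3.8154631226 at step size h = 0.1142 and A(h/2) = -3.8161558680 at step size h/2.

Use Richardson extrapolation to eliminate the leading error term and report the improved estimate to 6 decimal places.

-3.816202

Order 4 gives 2^r = 16 and 2^r − 1 = 15.
Numerator 16×A(h/2) − A(h) = 16×(-3.8161558680) − (-3.8154631226) = -57.2430307654
Extrapolated: (-57.2430307654) / 15 = -3.8162020510
Shift from A(h/2): −0.0000461830.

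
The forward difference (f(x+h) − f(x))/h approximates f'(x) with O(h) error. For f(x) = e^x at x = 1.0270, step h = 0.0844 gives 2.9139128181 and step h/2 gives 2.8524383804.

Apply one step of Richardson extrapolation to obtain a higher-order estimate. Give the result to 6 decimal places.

Leading term ∝ h^1; use weight 2 = 2^1.
Top: 2(2.8524383804) − (2.9139128181) = 2.7909639427
R = 2.7909639427/1 = 2.7909639427
Shift from A(h/2): −0.0614744377.

2.790964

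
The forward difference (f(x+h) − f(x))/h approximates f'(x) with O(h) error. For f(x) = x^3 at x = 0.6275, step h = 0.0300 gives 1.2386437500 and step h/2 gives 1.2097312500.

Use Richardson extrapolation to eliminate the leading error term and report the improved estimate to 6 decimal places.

The method has order 1: 2^1 = 2.
Top: 2(1.2097312500) − (1.2386437500) = 1.1808187500
R = 1.1808187500/1 = 1.1808187500
Correction |R − A(h/2)| = 2.891e-02; gap |A(h/2) − A(h)| = 2.891e-02.

1.180819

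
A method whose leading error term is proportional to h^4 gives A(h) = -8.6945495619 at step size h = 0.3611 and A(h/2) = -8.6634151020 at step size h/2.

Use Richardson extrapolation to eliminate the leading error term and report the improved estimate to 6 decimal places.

The method has order 4: 2^4 = 16.
2^4 × A(h/2) = -138.6146416320; minus A(h) gives -129.9200920701.
Divide by 2^4 − 1 = 15.
(-129.9200920701) ÷ 15 = -8.6613394713

-8.661339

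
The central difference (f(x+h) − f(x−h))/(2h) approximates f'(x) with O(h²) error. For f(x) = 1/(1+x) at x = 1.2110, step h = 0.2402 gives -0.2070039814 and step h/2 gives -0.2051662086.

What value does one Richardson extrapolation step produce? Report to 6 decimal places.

The method has order 2: 2^2 = 4.
A(h/2) − A(h) = -0.2051662086 − (-0.2070039814) = 0.0018377728
Correction (A(h/2) − A(h))/(4 − 1) = 0.0018377728/3 = 0.0006125909
R = -0.2051662086 + 0.0006125909 = -0.2045536177
Correction |R − A(h/2)| = 6.126e-04; gap |A(h/2) − A(h)| = 1.838e-03.

-0.204554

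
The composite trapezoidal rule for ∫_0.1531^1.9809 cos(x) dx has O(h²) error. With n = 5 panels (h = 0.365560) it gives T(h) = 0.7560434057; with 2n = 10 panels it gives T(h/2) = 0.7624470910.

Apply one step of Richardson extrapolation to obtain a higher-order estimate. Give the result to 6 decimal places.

Error is O(h^2); halving h shrinks it by 2^2 = 4.
4·0.7624470910 = 3.0497883640; subtract 0.7560434057 → 2.2937449583
Divide by 2^2 − 1 = 3.
R = 2.2937449583/3 = 0.7645816528

0.764582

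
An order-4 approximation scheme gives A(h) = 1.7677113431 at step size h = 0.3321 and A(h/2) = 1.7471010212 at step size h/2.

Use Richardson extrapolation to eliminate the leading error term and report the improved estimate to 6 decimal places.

r = 4: numerator weight 16, denominator 15.
16·1.7471010212 = 27.9536163392; 27.9536163392 − 1.7677113431 = 26.1859049961
R = 26.1859049961/15 = 1.7457269997

1.745727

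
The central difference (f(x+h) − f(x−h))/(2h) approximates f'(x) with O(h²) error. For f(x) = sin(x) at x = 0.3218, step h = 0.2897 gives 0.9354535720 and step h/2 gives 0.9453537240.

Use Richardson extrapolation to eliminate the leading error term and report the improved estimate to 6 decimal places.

Leading term ∝ h^2; use weight 4 = 2^2.
Top: 4(0.9453537240) − (0.9354535720) = 2.8459613240
(4*0.9453537240 − 0.9354535720)/(4 − 1) = 0.9486537747
Shift from A(h/2): +0.0033000507.

0.948654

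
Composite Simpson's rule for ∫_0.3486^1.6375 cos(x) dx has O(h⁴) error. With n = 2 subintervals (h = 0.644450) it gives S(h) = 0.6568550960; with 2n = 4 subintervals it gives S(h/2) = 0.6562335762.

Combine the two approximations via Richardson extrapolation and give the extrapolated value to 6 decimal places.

0.656192

Order 4 gives 2^r = 16 and 2^r − 1 = 15.
16×0.6562335762 = 10.4997372192; subtract 0.6568550960 → 9.8428821232
9.8428821232 ÷ 15 = 0.6561921415
Correction |R − A(h/2)| = 4.143e-05; gap |A(h/2) − A(h)| = 6.215e-04.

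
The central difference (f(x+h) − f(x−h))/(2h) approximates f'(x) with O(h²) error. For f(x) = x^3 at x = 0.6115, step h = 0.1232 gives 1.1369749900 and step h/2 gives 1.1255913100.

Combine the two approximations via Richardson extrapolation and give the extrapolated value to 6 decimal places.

1.121797

Method order is 2; weight 2^2 = 4.
4*1.1255913100 = 4.5023652400; subtract 1.1369749900 → 3.3653902500
Extrapolated: 3.3653902500 / 3 = 1.1217967500
Shift from A(h/2): −0.0037945600.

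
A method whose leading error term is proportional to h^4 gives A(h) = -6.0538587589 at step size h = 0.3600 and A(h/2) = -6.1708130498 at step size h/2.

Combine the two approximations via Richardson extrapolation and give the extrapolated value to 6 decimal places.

Leading term ∝ h^4; use weight 16 = 2^4.
Weighted: (-98.7330087968) − (-6.0538587589) = -92.6791500379
(16 × (-6.1708130498) − (-6.0538587589))/(16 − 1) = -6.1786100025
Correction |R − A(h/2)| = 7.797e-03; gap |A(h/2) − A(h)| = 1.170e-01.

-6.178610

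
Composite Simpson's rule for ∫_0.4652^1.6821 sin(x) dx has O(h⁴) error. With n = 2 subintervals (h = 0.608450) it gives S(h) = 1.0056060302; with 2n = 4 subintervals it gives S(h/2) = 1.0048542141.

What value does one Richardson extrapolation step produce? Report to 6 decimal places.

Error is O(h^4); halving h shrinks it by 2^4 = 16.
16×1.0048542141 − 1.0056060302 = 15.0720613954
Extrapolated: 15.0720613954 / 15 = 1.0048040930
Correction |R − A(h/2)| = 5.012e-05; gap |A(h/2) − A(h)| = 7.518e-04.

1.004804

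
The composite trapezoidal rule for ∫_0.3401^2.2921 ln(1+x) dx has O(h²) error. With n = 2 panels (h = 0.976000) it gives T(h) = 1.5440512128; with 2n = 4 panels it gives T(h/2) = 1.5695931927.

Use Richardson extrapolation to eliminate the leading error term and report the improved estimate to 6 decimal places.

1.578107

r = 2, so 2^r = 4.
Weighted: 6.2783727708 − 1.5440512128 = 4.7343215580
Divide by 2^2 − 1 = 3.
Result: 1.5781071860
Shift from A(h/2): +0.0085139933.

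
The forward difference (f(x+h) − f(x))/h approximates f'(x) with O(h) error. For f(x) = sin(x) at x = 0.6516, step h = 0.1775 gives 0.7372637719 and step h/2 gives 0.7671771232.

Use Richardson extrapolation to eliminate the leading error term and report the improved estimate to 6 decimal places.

0.797090

Leading term ∝ h^1; use weight 2 = 2^1.
2*0.7671771232 = 1.5343542464; subtract 0.7372637719 → 0.7970904745
Denominator 2 − 1 = 1.
Extrapolated: 0.7970904745 / 1 = 0.7970904745
Shift from A(h/2): +0.0299133513.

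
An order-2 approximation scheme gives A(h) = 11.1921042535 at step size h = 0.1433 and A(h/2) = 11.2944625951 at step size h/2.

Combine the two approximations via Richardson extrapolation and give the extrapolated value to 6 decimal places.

Error is O(h^2); halving h shrinks it by 2^2 = 4.
4 × 11.2944625951 − 11.1921042535 = 33.9857461269
33.9857461269 ÷ 3 = 11.3285820423
Shift from A(h/2): +0.0341194472.

11.328582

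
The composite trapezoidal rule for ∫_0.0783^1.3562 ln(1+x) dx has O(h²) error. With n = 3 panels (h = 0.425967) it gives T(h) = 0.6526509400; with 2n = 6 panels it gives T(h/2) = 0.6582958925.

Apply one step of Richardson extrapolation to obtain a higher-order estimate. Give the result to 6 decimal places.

0.660178

Error is O(h^2); halving h shrinks it by 2^2 = 4.
Weighted: 2.6331835700 − 0.6526509400 = 1.9805326300
Divide by 2^2 − 1 = 3.
Extrapolated: 1.9805326300 / 3 = 0.6601775433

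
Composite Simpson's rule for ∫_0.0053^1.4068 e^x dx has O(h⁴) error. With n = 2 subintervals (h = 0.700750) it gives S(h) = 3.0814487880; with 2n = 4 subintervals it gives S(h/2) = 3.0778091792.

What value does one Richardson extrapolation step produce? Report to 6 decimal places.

Leading term ∝ h^4; use weight 16 = 2^4.
2^4*A(h/2) = 49.2449468672; minus A(h) gives 46.1634980792.
(16*3.0778091792 − 3.0814487880)/(16 − 1) = 3.0775665386
Gap between inputs: 3.640e-03; correction applied: −0.0002426406.

3.077567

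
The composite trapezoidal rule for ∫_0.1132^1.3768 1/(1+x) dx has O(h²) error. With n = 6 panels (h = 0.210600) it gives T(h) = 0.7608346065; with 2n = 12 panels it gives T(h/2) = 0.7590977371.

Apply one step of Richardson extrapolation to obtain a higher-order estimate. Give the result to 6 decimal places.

0.758519

The method has order 2: 2^2 = 4.
Top: 4(0.7590977371) − (0.7608346065) = 2.2755563419
Divide by 2^2 − 1 = 3.
R = 2.2755563419/3 = 0.7585187806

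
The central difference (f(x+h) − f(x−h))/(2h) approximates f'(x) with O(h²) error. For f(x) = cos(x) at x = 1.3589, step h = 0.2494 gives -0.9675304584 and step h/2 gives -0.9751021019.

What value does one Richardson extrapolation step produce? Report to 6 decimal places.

The method has order 2: 2^2 = 4.
Numerator 4*A(h/2) − A(h) = 4*(-0.9751021019) − (-0.9675304584) = -2.9328779492
R = (-2.9328779492)/3 = -0.9776259831
Gap between inputs: 7.572e-03; correction applied: −0.0025238812.

-0.977626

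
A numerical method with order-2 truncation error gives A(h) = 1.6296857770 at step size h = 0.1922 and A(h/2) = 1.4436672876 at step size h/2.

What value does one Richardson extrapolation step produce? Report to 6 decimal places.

1.381661

The method has order 2: 2^2 = 4.
2^2·A(h/2) = 5.7746691504; minus A(h) gives 4.1449833734.
Extrapolated: 4.1449833734 / 3 = 1.3816611245
Gap between inputs: 1.860e-01; correction applied: −0.0620061631.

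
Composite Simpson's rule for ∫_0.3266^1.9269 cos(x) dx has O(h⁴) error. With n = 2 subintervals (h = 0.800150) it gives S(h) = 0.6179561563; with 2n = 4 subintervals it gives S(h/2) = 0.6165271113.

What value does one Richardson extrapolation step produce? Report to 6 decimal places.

0.616432

Method order is 4; weight 2^4 = 16.
Top: 16(0.6165271113) − (0.6179561563) = 9.2464776245
Denominator 16 − 1 = 15.
So the Richardson estimate is 0.6164318416.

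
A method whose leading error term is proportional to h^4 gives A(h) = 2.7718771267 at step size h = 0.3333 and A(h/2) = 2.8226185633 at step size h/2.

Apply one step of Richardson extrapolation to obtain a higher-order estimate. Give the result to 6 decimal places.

2.826001

Leading term ∝ h^4; use weight 16 = 2^4.
16 × 2.8226185633 = 45.1618970128; subtract 2.7718771267 → 42.3900198861
R = 42.3900198861/15 = 2.8260013257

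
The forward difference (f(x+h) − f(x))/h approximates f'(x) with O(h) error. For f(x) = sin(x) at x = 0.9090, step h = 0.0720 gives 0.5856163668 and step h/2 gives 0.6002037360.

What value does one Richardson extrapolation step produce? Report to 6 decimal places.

r = 1, so 2^r = 2.
2 × 0.6002037360 − 0.5856163668 = 0.6147911052
Divide by 2^1 − 1 = 1.
(2 × 0.6002037360 − 0.5856163668)/(2 − 1) = 0.6147911052
Shift from A(h/2): +0.0145873692.

0.614791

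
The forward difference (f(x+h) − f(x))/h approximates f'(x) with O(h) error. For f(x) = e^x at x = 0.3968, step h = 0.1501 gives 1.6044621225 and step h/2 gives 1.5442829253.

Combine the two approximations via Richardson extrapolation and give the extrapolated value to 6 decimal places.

Method order is 1; weight 2^1 = 2.
Numerator 2 × A(h/2) − A(h) = 2 × 1.5442829253 − 1.6044621225 = 1.4841037281
Divide by 2^1 − 1 = 1.
1.4841037281 ÷ 1 = 1.4841037281
Correction |R − A(h/2)| = 6.018e-02; gap |A(h/2) − A(h)| = 6.018e-02.

1.484104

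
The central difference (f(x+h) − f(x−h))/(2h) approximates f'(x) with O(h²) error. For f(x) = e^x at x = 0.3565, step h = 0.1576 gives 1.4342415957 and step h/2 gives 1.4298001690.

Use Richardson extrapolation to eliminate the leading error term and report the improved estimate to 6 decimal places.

Leading term ∝ h^2; use weight 4 = 2^2.
Weighted: 5.7192006760 − 1.4342415957 = 4.2849590803
Divide by 2^2 − 1 = 3.
Result: 1.4283196934
Gap between inputs: 4.441e-03; correction applied: −0.0014804756.

1.428320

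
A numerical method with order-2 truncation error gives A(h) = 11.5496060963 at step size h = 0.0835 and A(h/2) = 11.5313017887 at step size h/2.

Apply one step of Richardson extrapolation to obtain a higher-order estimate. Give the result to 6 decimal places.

The method has order 2: 2^2 = 4.
Difference of the inputs: 11.5313017887 − 11.5496060963 = -0.0183043076
Correction (A(h/2) − A(h))/(4 − 1) = (-0.0183043076)/3 = -0.0061014359
R = 11.5313017887 − 0.0061014359 = 11.5252003528
Correction |R − A(h/2)| = 6.101e-03; gap |A(h/2) − A(h)| = 1.830e-02.

11.525200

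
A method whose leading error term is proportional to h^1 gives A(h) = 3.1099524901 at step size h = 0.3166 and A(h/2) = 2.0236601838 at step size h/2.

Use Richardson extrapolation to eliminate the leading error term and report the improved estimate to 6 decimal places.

0.937368

Leading term ∝ h^1; use weight 2 = 2^1.
Numerator 2×A(h/2) − A(h) = 2×2.0236601838 − 3.1099524901 = 0.9373678775
Extrapolated: 0.9373678775 / 1 = 0.9373678775
Correction |R − A(h/2)| = 1.086e+00; gap |A(h/2) − A(h)| = 1.086e+00.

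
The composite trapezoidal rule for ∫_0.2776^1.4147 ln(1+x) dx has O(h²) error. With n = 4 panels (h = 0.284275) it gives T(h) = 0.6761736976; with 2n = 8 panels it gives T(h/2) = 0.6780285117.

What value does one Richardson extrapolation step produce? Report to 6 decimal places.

0.678647

Method order is 2; weight 2^2 = 4.
Numerator 4·A(h/2) − A(h) = 4·0.6780285117 − 0.6761736976 = 2.0359403492
R = 2.0359403492/3 = 0.6786467831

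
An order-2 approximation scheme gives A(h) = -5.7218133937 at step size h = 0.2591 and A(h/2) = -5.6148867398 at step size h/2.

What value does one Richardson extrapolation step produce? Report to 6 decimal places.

-5.579245

r = 2, so 2^r = 4.
Numerator 4×A(h/2) − A(h) = 4×(-5.6148867398) − (-5.7218133937) = -16.7377335655
Extrapolated: (-16.7377335655) / 3 = -5.5792445218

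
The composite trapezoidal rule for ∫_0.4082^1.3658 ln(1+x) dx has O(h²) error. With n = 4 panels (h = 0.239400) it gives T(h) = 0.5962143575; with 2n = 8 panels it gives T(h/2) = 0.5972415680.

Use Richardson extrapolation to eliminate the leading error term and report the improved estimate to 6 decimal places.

0.597584

Leading term ∝ h^2; use weight 4 = 2^2.
Numerator 4·A(h/2) − A(h) = 4·0.5972415680 − 0.5962143575 = 1.7927519145
Denominator 4 − 1 = 3.
R = 1.7927519145/3 = 0.5975839715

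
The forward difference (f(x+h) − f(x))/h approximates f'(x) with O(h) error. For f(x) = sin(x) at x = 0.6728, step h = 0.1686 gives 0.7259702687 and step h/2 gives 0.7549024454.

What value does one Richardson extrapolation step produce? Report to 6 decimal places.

r = 1: numerator weight 2, denominator 1.
Top: 2(0.7549024454) − (0.7259702687) = 0.7838346221
0.7838346221 ÷ 1 = 0.7838346221
Correction |R − A(h/2)| = 2.893e-02; gap |A(h/2) − A(h)| = 2.893e-02.

0.783835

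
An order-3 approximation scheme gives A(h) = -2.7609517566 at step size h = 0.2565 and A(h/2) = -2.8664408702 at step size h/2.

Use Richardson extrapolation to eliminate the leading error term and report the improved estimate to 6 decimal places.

-2.881511

r = 3: numerator weight 8, denominator 7.
2^3×A(h/2) = -22.9315269616; minus A(h) gives -20.1705752050.
R = (-20.1705752050)/7 = -2.8815107436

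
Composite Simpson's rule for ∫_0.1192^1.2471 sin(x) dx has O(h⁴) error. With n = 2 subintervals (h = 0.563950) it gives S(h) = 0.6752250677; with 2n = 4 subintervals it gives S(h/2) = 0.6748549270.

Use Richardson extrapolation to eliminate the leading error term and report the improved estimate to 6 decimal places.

r = 4: numerator weight 16, denominator 15.
Weighted: 10.7976788320 − 0.6752250677 = 10.1224537643
10.1224537643 ÷ 15 = 0.6748302510

0.674830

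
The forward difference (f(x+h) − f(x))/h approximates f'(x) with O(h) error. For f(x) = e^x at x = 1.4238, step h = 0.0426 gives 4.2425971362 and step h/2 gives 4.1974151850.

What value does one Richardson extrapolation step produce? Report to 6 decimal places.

4.152233

Order 1 gives 2^r = 2 and 2^r − 1 = 1.
Numerator 2·A(h/2) − A(h) = 2·4.1974151850 − 4.2425971362 = 4.1522332338
Divide by 2^1 − 1 = 1.
Result: 4.1522332338
Gap between inputs: 4.518e-02; correction applied: −0.0451819512.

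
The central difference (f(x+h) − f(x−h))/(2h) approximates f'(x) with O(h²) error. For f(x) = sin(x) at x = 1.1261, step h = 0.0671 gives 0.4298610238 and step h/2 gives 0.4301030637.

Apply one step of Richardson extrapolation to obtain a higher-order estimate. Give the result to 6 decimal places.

With r = 2 the leading error scales as h^2, so the weight is 2^2 = 4.
A(h/2) − A(h) = 0.4301030637 − 0.4298610238 = 0.0002420399
Correction (A(h/2) − A(h))/(4 − 1) = 0.0002420399/3 = 0.0000806800
R = A(h/2) + (A(h/2) − A(h))/3 = 0.4301030637 + 0.0000806800 = 0.4301837437
Shift from A(h/2): +0.0000806800.

0.430184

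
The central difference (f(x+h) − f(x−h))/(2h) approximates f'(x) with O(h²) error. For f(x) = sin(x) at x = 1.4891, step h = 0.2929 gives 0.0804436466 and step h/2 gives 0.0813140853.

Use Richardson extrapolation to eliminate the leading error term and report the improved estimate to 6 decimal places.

0.081604

Method order is 2; weight 2^2 = 4.
4·0.0813140853 = 0.3252563412; 0.3252563412 − 0.0804436466 = 0.2448126946
Denominator 4 − 1 = 3.
Extrapolated: 0.2448126946 / 3 = 0.0816042315
Shift from A(h/2): +0.0002901462.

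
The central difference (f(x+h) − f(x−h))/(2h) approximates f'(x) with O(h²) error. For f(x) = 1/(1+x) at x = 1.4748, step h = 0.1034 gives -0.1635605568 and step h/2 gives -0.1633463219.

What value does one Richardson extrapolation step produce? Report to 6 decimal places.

Order 2 gives 2^r = 4 and 2^r − 1 = 3.
4 × (-0.1633463219) = -0.6533852876; (-0.6533852876) − (-0.1635605568) = -0.4898247308
(4 × (-0.1633463219) − (-0.1635605568))/(4 − 1) = -0.1632749103

-0.163275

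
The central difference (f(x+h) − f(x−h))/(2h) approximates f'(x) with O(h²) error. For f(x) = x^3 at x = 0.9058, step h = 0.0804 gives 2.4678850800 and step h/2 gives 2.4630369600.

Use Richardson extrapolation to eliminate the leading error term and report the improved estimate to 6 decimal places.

With r = 2 the leading error scales as h^2, so the weight is 2^2 = 4.
4*2.4630369600 = 9.8521478400; 9.8521478400 − 2.4678850800 = 7.3842627600
(4*2.4630369600 − 2.4678850800)/(4 − 1) = 2.4614209200
Gap between inputs: 4.848e-03; correction applied: −0.0016160400.

2.461421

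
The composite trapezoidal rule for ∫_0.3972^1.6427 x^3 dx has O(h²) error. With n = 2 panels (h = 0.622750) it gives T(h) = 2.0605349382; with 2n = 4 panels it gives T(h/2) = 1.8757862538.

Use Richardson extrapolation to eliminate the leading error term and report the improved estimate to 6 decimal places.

1.814203

With r = 2 the leading error scales as h^2, so the weight is 2^2 = 4.
4×1.8757862538 = 7.5031450152; subtract 2.0605349382 → 5.4426100770
R = 5.4426100770/3 = 1.8142033590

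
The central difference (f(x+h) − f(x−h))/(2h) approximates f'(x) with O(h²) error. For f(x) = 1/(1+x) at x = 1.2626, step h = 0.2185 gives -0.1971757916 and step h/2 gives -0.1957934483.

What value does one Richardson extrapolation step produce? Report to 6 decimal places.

-0.195333

Leading term ∝ h^2; use weight 4 = 2^2.
Weighted: (-0.7831737932) − (-0.1971757916) = -0.5859980016
Divide by 2^2 − 1 = 3.
Extrapolated: (-0.5859980016) / 3 = -0.1953326672
Shift from A(h/2): +0.0004607811.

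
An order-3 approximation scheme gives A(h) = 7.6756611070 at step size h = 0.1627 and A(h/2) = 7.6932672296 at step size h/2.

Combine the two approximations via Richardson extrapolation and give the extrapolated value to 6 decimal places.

7.695782

The method has order 3: 2^3 = 8.
8 × 7.6932672296 = 61.5461378368; 61.5461378368 − 7.6756611070 = 53.8704767298
53.8704767298 ÷ 7 = 7.6957823900
Correction |R − A(h/2)| = 2.515e-03; gap |A(h/2) − A(h)| = 1.761e-02.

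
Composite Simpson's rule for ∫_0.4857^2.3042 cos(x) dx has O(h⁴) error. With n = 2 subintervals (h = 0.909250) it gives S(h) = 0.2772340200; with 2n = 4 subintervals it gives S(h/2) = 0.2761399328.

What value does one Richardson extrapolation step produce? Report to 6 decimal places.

With r = 4 the leading error scales as h^4, so the weight is 2^4 = 16.
Top: 16(0.2761399328) − (0.2772340200) = 4.1410049048
R = 4.1410049048/15 = 0.2760669937
Shift from A(h/2): −0.0000729391.

0.276067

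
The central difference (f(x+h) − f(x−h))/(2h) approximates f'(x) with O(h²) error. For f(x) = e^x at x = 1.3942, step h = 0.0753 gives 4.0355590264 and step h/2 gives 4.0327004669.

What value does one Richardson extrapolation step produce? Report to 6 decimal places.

4.031748

Error is O(h^2); halving h shrinks it by 2^2 = 4.
4*4.0327004669 = 16.1308018676; 16.1308018676 − 4.0355590264 = 12.0952428412
R = 12.0952428412/3 = 4.0317476137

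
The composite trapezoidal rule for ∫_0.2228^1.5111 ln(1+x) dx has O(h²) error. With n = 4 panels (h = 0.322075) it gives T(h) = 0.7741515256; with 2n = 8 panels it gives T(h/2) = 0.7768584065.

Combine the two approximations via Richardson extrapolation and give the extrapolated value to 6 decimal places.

Error is O(h^2); halving h shrinks it by 2^2 = 4.
Difference of the inputs: 0.7768584065 − 0.7741515256 = 0.0027068809
Divide by 2^2 − 1 = 3: 0.0027068809/3 = 0.0009022936
R = A(h/2) + (A(h/2) − A(h))/3 = 0.7768584065 + 0.0009022936 = 0.7777607001
Correction |R − A(h/2)| = 9.023e-04; gap |A(h/2) − A(h)| = 2.707e-03.

0.777761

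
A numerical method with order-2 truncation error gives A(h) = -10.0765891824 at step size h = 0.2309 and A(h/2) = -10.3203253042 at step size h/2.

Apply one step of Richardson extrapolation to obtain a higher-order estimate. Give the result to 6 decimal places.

-10.401571

Error is O(h^2); halving h shrinks it by 2^2 = 4.
Top: 4(-10.3203253042) − (-10.0765891824) = -31.2047120344
Divide by 2^2 − 1 = 3.
(-31.2047120344) ÷ 3 = -10.4015706781
Gap between inputs: 2.437e-01; correction applied: −0.0812453739.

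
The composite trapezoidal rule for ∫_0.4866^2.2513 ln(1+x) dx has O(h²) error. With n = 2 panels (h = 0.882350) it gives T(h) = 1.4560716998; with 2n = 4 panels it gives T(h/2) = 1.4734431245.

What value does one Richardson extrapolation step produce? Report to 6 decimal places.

r = 2, so 2^r = 4.
Weighted: 5.8937724980 − 1.4560716998 = 4.4377007982
Divide by 2^2 − 1 = 3.
(4·1.4734431245 − 1.4560716998)/(4 − 1) = 1.4792335994

1.479234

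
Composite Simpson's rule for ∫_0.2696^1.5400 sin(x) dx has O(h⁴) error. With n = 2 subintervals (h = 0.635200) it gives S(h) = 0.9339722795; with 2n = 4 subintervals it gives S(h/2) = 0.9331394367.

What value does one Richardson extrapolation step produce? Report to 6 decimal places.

0.933084

Error is O(h^4); halving h shrinks it by 2^4 = 16.
2^4×A(h/2) = 14.9302309872; minus A(h) gives 13.9962587077.
Denominator 16 − 1 = 15.
(16×0.9331394367 − 0.9339722795)/(16 − 1) = 0.9330839138
Shift from A(h/2): −0.0000555229.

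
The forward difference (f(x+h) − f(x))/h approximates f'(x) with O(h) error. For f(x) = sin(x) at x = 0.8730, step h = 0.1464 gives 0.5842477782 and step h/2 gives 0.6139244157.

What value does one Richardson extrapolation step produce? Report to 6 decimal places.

Leading term ∝ h^1; use weight 2 = 2^1.
Difference of the inputs: 0.6139244157 − 0.5842477782 = 0.0296766375
Correction (A(h/2) − A(h))/(2 − 1) = 0.0296766375/1 = 0.0296766375
R = A(h/2) + (A(h/2) − A(h))/1 = 0.6139244157 + 0.0296766375 = 0.6436010532

0.643601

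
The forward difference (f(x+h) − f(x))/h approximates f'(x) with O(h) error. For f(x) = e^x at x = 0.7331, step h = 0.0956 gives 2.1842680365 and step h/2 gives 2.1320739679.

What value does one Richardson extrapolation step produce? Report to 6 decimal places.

Method order is 1; weight 2^1 = 2.
2*2.1320739679 − 2.1842680365 = 2.0798798993
(2*2.1320739679 − 2.1842680365)/(2 − 1) = 2.0798798993
Gap between inputs: 5.219e-02; correction applied: −0.0521940686.

2.079880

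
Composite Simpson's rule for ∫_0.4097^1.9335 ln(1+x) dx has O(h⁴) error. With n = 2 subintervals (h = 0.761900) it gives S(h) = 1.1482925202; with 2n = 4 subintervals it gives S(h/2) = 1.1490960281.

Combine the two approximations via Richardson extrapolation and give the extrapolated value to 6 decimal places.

Method order is 4; weight 2^4 = 16.
Difference of the inputs: 1.1490960281 − 1.1482925202 = 0.0008035079
Correction (A(h/2) − A(h))/(16 − 1) = 0.0008035079/15 = 0.0000535672
R = 1.1490960281 + 0.0000535672 = 1.1491495953

1.149150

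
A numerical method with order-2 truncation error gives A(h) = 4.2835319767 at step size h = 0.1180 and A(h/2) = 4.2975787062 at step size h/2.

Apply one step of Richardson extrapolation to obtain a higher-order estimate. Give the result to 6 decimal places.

4.302261

With r = 2 the leading error scales as h^2, so the weight is 2^2 = 4.
Numerator 4*A(h/2) − A(h) = 4*4.2975787062 − 4.2835319767 = 12.9067828481
Denominator 4 − 1 = 3.
So the Richardson estimate is 4.3022609494.
Correction |R − A(h/2)| = 4.682e-03; gap |A(h/2) − A(h)| = 1.405e-02.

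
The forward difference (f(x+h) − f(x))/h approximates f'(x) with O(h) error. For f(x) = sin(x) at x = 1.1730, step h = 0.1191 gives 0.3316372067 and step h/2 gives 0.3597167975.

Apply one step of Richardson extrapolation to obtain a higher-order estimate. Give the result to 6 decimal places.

0.387796

Method order is 1; weight 2^1 = 2.
Numerator 2×A(h/2) − A(h) = 2×0.3597167975 − 0.3316372067 = 0.3877963883
Denominator 2 − 1 = 1.
Result: 0.3877963883
Shift from A(h/2): +0.0280795908.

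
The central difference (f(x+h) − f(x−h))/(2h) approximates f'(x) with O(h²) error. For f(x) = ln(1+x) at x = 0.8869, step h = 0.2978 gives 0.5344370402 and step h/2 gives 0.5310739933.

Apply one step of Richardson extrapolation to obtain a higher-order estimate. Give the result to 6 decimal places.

Method order is 2; weight 2^2 = 4.
Weighted: 2.1242959732 − 0.5344370402 = 1.5898589330
R = 1.5898589330/3 = 0.5299529777
Shift from A(h/2): −0.0011210156.

0.529953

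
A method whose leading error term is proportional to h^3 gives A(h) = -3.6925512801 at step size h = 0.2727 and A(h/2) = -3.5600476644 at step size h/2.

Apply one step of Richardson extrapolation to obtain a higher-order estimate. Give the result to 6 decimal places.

-3.541119

r = 3: numerator weight 8, denominator 7.
Top: 8(-3.5600476644) − (-3.6925512801) = -24.7878300351
R = (-24.7878300351)/7 = -3.5411185764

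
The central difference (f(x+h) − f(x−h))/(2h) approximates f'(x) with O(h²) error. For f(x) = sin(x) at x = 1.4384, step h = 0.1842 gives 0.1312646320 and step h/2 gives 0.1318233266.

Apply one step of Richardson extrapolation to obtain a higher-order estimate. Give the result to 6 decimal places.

0.132010

r = 2: numerator weight 4, denominator 3.
A(h/2) − A(h) = 0.1318233266 − 0.1312646320 = 0.0005586946
Divide by 2^2 − 1 = 3: 0.0005586946/3 = 0.0001862315
R = A(h/2) + (A(h/2) − A(h))/3 = 0.1318233266 + 0.0001862315 = 0.1320095581
Correction |R − A(h/2)| = 1.862e-04; gap |A(h/2) − A(h)| = 5.587e-04.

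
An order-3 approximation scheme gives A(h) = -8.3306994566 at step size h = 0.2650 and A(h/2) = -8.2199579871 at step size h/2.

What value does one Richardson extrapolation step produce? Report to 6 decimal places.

-8.204138

Method order is 3; weight 2^3 = 8.
Top: 8(-8.2199579871) − (-8.3306994566) = -57.4289644402
(8*(-8.2199579871) − (-8.3306994566))/(8 − 1) = -8.2041377772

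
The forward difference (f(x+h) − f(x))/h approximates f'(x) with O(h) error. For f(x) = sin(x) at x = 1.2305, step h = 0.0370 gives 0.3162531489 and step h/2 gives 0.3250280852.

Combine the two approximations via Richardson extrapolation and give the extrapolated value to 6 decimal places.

0.333803

Order 1 gives 2^r = 2 and 2^r − 1 = 1.
Difference of the inputs: 0.3250280852 − 0.3162531489 = 0.0087749363
Correction (A(h/2) − A(h))/(2 − 1) = 0.0087749363/1 = 0.0087749363
R = 0.3250280852 + 0.0087749363 = 0.3338030215
Shift from A(h/2): +0.0087749363.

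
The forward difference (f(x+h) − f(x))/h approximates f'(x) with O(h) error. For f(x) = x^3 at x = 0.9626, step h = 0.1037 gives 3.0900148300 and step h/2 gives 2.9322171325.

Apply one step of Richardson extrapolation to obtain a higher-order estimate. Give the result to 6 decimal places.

2.774419

Error is O(h^1); halving h shrinks it by 2^1 = 2.
Numerator 2 × A(h/2) − A(h) = 2 × 2.9322171325 − 3.0900148300 = 2.7744194350
(2 × 2.9322171325 − 3.0900148300)/(2 − 1) = 2.7744194350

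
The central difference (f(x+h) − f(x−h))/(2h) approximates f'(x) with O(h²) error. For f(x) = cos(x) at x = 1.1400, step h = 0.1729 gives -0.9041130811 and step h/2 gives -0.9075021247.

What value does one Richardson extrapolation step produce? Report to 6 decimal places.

With r = 2 the leading error scales as h^2, so the weight is 2^2 = 4.
2^2*A(h/2) = -3.6300084988; minus A(h) gives -2.7258954177.
Denominator 4 − 1 = 3.
Extrapolated: (-2.7258954177) / 3 = -0.9086318059

-0.908632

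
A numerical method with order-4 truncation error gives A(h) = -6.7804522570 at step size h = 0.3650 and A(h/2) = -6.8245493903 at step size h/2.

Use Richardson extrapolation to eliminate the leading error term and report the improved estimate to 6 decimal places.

-6.827489

With r = 4 the leading error scales as h^4, so the weight is 2^4 = 16.
16*(-6.8245493903) − (-6.7804522570) = -102.4123379878
Denominator 16 − 1 = 15.
Result: -6.8274891992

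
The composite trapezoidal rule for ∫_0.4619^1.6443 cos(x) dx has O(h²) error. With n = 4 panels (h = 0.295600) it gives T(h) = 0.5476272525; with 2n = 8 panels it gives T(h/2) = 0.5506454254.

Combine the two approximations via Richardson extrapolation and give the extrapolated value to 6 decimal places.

Leading term ∝ h^2; use weight 4 = 2^2.
Top: 4(0.5506454254) − (0.5476272525) = 1.6549544491
Denominator 4 − 1 = 3.
1.6549544491 ÷ 3 = 0.5516514830

0.551651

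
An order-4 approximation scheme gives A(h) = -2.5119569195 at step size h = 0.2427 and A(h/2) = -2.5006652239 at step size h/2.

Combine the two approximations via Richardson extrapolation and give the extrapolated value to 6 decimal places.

-2.499912

With r = 4 the leading error scales as h^4, so the weight is 2^4 = 16.
Numerator 16*A(h/2) − A(h) = 16*(-2.5006652239) − (-2.5119569195) = -37.4986866629
Denominator 16 − 1 = 15.
(16*(-2.5006652239) − (-2.5119569195))/(16 − 1) = -2.4999124442
Correction |R − A(h/2)| = 7.528e-04; gap |A(h/2) − A(h)| = 1.129e-02.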